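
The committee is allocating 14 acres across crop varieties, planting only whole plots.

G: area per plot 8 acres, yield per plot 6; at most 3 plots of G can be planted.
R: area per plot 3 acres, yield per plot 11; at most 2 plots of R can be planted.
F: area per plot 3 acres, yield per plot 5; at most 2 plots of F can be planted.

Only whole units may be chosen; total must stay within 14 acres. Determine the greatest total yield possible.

32

1×G and 2×R: area 14 ≤ 14, yield 1·6 + 2·11 = 28.
2×R and 2×F: area 12 ≤ 14, yield 2·11 + 2·5 = 32.
Best is 32.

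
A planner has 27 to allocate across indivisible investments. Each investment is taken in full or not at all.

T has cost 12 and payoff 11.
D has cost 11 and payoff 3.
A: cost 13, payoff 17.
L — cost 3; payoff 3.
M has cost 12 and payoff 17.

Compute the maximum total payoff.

34

This is a 0-1 knapsack instance.
Allowing fractional choices, the relaxed optimum would be about 36.0, but investments are indivisible.
A + M: cost 13 + 12 = 25 ≤ 27, payoff 17 + 17 = 34.
T + L + M: cost 12 + 3 + 12 = 27 ≤ 27, payoff 11 + 3 + 17 = 31.
T + M: cost 12 + 12 = 24 ≤ 27, payoff 11 + 17 = 28.
Best is A and M with total payoff 34.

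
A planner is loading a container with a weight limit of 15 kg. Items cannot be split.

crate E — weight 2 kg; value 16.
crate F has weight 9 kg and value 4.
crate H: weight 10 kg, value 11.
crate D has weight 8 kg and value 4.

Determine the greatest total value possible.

crate E + crate F: weight 2 + 9 = 11 ≤ 15, value 16 + 4 = 20.
crate E + crate H: weight 2 + 10 = 12 ≤ 15, value 16 + 11 = 27.
crate E + crate D: weight 2 + 8 = 10 ≤ 15, value 16 + 4 = 20.
Best is crate E and crate H with total value 27.

27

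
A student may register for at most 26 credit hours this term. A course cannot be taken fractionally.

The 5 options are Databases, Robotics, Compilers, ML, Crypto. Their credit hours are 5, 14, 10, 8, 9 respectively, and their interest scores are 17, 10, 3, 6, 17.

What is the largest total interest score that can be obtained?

40

Take Databases, ML, and Crypto: credit hours 5 + 8 + 9 = 22 ≤ 26, interest score 17 + 6 + 17 = 40.
No other feasible combination does better.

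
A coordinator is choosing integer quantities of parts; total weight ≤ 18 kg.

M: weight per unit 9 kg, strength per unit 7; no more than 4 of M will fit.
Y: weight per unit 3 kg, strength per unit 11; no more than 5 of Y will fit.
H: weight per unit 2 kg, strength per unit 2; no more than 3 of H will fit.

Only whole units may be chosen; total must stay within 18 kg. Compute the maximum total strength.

This is a bounded integer knapsack.
Y has the best ratio (11/3); taking only Y gives at most 5×11 = 55 (stopped by the supply cap of 5).
Mixing does better — 5×Y and 1×H: weight 17 ≤ 18, strength 5·11 + 1·2 = 57.

57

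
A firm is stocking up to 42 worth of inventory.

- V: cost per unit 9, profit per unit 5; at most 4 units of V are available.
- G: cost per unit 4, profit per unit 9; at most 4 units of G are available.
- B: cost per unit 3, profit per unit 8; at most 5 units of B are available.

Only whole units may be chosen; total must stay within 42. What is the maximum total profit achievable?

81

4×G and 5×B: cost 31 ≤ 42, profit 4·9 + 5·8 = 76.
1×V, 4×G, and 5×B: cost 40 ≤ 42, profit 1·5 + 4·9 + 5·8 = 81.
Best is 81.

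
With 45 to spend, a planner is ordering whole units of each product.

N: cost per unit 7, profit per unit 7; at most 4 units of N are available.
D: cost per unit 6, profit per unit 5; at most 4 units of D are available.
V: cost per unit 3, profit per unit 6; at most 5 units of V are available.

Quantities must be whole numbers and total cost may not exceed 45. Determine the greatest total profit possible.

Take 4×N and 5×V: cost 43 ≤ 45, profit 4·7 + 5·6 = 58.
V has the best ratio (6/3) and is taken to its limit of 5; remaining capacity is filled optimally with the others.

58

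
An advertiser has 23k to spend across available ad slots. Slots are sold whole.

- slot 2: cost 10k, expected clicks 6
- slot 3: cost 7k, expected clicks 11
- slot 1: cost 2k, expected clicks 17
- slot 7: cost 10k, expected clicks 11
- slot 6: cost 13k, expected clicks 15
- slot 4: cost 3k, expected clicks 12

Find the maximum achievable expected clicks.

slot 3 + slot 1 + slot 7 + slot 4: cost 7 + 2 + 10 + 3 = 22 ≤ 23, expected clicks 11 + 17 + 11 + 12 = 51.
slot 2 + slot 3 + slot 1 + slot 4: cost 10 + 7 + 2 + 3 = 22 ≤ 23, expected clicks 6 + 11 + 17 + 12 = 46.
Best is slot 3, slot 1, slot 7, and slot 4 with total expected clicks 51.

51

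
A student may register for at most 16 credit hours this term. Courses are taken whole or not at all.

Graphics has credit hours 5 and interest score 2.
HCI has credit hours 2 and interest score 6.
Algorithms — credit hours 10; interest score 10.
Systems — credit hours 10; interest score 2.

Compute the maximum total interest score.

16

This is an integer program with binary decision variables.
Take HCI and Algorithms: credit hours 2 + 10 = 12 ≤ 16, interest score 6 + 10 = 16.
No other feasible combination does better.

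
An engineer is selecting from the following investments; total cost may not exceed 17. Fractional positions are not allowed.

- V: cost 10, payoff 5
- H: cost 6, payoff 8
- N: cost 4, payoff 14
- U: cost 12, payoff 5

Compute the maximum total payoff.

22

Allowing fractional choices, the relaxed optimum would be about 25.5, but investments are indivisible.
V + N: cost 10 + 4 = 14 ≤ 17, payoff 5 + 14 = 19.
N + U: cost 4 + 12 = 16 ≤ 17, payoff 14 + 5 = 19.
H + N: cost 6 + 4 = 10 ≤ 17, payoff 8 + 14 = 22.
Best is H and N with total payoff 22.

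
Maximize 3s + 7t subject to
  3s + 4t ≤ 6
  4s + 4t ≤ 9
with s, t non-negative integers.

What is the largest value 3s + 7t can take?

7

The continuous relaxation peaks at (0, 1.5) with value 10.50; rounding to a feasible lattice point costs some objective.
(s,t)=(0,1): 3·0+4·1=4≤6, 4·0+4·1=4≤9, objective 7.
(s,t)=(1,0): 3·1+4·0=3≤6, 4·1+4·0=4≤9, objective 3.
(s,t)=(0,0): 3·0+4·0=0≤6, 4·0+4·0=0≤9, objective 0.
Maximum is 7 at (s,t)=(0,1).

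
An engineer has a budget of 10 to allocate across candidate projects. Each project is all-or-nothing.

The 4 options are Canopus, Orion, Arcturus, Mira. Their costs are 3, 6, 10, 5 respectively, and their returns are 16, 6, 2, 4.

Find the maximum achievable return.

22

This is an integer program with binary decision variables.
Allowing fractional choices, the relaxed optimum would be about 22.8, but projects are indivisible.
Canopus + Mira: cost 3 + 5 = 8 ≤ 10, return 16 + 4 = 20.
Canopus + Orion: cost 3 + 6 = 9 ≤ 10, return 16 + 6 = 22.
Canopus: cost 3 ≤ 10, return 16.
Best is Canopus and Orion with total return 22.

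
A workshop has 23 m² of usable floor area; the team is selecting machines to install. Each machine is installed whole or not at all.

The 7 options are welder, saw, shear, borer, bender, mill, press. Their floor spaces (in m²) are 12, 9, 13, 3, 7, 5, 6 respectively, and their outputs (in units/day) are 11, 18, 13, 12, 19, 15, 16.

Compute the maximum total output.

62

Treat it as a binary knapsack problem.
Allowing fractional choices, the relaxed optimum would be about 66.0, but machines are indivisible.
saw + borer + mill + press: floor space 9 + 3 + 5 + 6 = 23 ≤ 23, output 18 + 12 + 15 + 16 = 61.
borer + bender + mill + press: floor space 3 + 7 + 5 + 6 = 21 ≤ 23, output 12 + 19 + 15 + 16 = 62.
saw + bender + press: floor space 9 + 7 + 6 = 22 ≤ 23, output 18 + 19 + 16 = 53.
Best is borer, bender, mill, and press with total output 62.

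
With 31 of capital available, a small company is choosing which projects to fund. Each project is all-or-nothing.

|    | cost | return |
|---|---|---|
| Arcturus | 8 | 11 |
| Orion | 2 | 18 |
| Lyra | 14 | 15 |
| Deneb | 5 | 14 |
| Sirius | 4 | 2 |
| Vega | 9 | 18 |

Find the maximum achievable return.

Treat it as a binary knapsack problem.
Take Orion, Lyra, Deneb, and Vega: cost 2 + 14 + 5 + 9 = 30 ≤ 31, return 18 + 15 + 14 + 18 = 65.
No other feasible combination does better.

65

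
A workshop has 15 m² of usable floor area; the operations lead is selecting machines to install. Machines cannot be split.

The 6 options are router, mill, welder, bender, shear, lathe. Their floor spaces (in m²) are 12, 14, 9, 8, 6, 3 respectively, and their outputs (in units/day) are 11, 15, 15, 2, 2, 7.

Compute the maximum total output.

Treat it as a binary knapsack problem.
router + lathe: floor space 12 + 3 = 15 ≤ 15, output 11 + 7 = 18.
welder + shear: floor space 9 + 6 = 15 ≤ 15, output 15 + 2 = 17.
welder + lathe: floor space 9 + 3 = 12 ≤ 15, output 15 + 7 = 22.
Best is welder and lathe with total output 22.

22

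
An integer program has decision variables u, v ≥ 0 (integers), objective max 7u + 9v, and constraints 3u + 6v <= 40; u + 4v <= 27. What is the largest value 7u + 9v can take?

Relaxing integrality, the LP optimum is 93.33 at (u,v) = (13.3, 0), which is not an integer point.
(u,v)=(13,0): 3·13+6·0=39≤40, 1·13+4·0=13≤27, objective 91.
(u,v)=(12,0): 3·12+6·0=36≤40, 1·12+4·0=12≤27, objective 84.
Maximum is 91 at (u,v)=(13,0).

91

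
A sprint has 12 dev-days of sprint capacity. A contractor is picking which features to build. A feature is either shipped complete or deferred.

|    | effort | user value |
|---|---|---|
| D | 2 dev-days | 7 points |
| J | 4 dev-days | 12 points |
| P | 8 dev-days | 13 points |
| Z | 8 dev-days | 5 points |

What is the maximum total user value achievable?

25

Take J and P: effort 4 + 8 = 12 ≤ 12, user value 12 + 13 = 25.
No other feasible combination does better.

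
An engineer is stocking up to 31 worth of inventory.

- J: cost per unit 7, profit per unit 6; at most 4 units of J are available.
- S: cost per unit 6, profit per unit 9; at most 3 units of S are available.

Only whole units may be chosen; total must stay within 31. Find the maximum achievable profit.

This is a bounded integer knapsack.
S has the best ratio (9/6); taking only S gives at most 3×9 = 27 (stopped by the supply cap of 3).
Mixing does better — 1×J and 3×S: cost 25 ≤ 31, profit 1·6 + 3·9 = 33.

33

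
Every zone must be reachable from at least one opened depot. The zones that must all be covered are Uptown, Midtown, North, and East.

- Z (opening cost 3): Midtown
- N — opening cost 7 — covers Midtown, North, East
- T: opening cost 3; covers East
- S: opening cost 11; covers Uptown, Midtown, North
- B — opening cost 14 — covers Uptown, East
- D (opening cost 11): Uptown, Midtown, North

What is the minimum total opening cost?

The greedy cost-per-new-zone heuristic would pick N and S for 18, but a cheaper cover exists.
Choose T and S: together they cover Uptown, Midtown, North, East — every zone.
Total opening cost: 3 + 11 = 14.
No cover costs less than 14.

14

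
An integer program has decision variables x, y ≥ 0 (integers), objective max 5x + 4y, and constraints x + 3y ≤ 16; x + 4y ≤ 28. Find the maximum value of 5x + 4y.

80

(x,y)=(16,0): 1·16+3·0=16≤16, 1·16+4·0=16≤28, objective 80.
(x,y)=(15,0): 1·15+3·0=15≤16, 1·15+4·0=15≤28, objective 75.
The best lattice point is (16,0), giving 80.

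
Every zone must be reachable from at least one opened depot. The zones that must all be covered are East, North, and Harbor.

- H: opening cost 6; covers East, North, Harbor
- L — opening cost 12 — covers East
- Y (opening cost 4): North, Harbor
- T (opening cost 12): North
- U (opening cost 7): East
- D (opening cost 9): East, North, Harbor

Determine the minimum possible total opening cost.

6

H alone covers East, North, Harbor — every zone.
Total opening cost: 6.
No cover costs less than 6.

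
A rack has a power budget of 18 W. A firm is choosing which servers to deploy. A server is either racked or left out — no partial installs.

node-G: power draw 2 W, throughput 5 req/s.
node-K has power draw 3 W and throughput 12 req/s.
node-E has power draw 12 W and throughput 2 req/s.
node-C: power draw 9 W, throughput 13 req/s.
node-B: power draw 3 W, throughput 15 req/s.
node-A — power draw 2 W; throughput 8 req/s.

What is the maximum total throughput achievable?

48

This is a 0-1 knapsack instance.
node-G + node-K + node-C + node-B: power draw 2 + 3 + 9 + 3 = 17 ≤ 18, throughput 5 + 12 + 13 + 15 = 45.
node-K + node-C + node-B + node-A: power draw 3 + 9 + 3 + 2 = 17 ≤ 18, throughput 12 + 13 + 15 + 8 = 48.
Best is node-K, node-C, node-B, and node-A with total throughput 48.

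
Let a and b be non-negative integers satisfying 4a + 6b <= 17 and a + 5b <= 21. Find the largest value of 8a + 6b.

32

(a,b)=(4,0) is feasible, giving 32.
(a,b)=(3,0) is feasible, giving 24.
No feasible integer point exceeds 32.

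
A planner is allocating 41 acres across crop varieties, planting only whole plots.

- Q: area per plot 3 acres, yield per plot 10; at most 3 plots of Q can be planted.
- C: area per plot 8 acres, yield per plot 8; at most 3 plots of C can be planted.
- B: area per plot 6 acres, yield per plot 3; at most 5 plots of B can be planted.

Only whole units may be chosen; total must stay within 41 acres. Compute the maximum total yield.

57

Take 3×Q, 3×C, and 1×B: area 39 ≤ 41, yield 3·10 + 3·8 + 1·3 = 57.
Q has the best ratio (10/3) and is taken to its limit of 3; remaining capacity is filled optimally with the others.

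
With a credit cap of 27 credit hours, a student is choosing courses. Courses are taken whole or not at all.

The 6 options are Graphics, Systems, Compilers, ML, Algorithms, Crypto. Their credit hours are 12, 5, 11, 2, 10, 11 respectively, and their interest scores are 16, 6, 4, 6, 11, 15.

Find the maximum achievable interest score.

Take Graphics, ML, and Crypto: credit hours 12 + 2 + 11 = 25 ≤ 27, interest score 16 + 6 + 15 = 37.
No other feasible combination does better.

37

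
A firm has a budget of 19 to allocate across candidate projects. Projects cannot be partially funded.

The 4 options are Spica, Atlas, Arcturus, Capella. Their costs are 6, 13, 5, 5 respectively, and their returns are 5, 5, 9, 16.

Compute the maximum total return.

30

Allowing fractional choices, the relaxed optimum would be about 31.2, but projects are indivisible.
Arcturus + Capella: cost 5 + 5 = 10 ≤ 19, return 9 + 16 = 25.
Spica + Arcturus + Capella: cost 6 + 5 + 5 = 16 ≤ 19, return 5 + 9 + 16 = 30.
Best is Spica, Arcturus, and Capella with total return 30.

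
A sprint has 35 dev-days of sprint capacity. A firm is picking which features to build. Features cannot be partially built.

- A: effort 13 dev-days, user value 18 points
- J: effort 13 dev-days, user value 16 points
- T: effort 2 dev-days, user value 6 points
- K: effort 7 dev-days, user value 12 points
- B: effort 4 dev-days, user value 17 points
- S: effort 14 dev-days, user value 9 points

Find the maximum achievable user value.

This is an integer program with binary decision variables.
A + T + K + B: effort 13 + 2 + 7 + 4 = 26 ≤ 35, user value 18 + 6 + 12 + 17 = 53.
A + J + T + B: effort 13 + 13 + 2 + 4 = 32 ≤ 35, user value 18 + 16 + 6 + 17 = 57.
A + J + T + K: effort 13 + 13 + 2 + 7 = 35 ≤ 35, user value 18 + 16 + 6 + 12 = 52.
Best is A, J, T, and B with total user value 57.

57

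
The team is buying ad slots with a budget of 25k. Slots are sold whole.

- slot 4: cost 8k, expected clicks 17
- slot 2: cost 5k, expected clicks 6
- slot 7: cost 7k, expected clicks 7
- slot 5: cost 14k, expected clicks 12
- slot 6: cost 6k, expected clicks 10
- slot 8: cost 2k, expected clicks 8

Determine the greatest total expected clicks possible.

Allowing fractional choices, the relaxed optimum would be about 45.0, but ad slots are indivisible.
slot 4 + slot 7 + slot 6 + slot 8: cost 8 + 7 + 6 + 2 = 23 ≤ 25, expected clicks 17 + 7 + 10 + 8 = 42.
slot 4 + slot 2 + slot 6 + slot 8: cost 8 + 5 + 6 + 2 = 21 ≤ 25, expected clicks 17 + 6 + 10 + 8 = 41.
slot 4 + slot 2 + slot 7 + slot 8: cost 8 + 5 + 7 + 2 = 22 ≤ 25, expected clicks 17 + 6 + 7 + 8 = 38.
Best is slot 4, slot 7, slot 6, and slot 8 with total expected clicks 42.

42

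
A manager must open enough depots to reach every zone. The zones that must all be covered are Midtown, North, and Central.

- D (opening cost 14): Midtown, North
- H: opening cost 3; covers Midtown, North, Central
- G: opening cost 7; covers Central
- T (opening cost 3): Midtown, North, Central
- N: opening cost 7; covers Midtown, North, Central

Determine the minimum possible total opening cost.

This is an integer covering problem.
H alone covers Midtown, North, Central — every zone.
Total opening cost: 3.
No cover costs less than 3.

3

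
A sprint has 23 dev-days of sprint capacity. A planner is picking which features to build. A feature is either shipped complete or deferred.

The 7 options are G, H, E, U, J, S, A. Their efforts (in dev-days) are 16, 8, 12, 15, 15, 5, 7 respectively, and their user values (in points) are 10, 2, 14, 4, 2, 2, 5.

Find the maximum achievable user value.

19

This is a 0-1 knapsack instance.
E + S: effort 12 + 5 = 17 ≤ 23, user value 14 + 2 = 16.
E + A: effort 12 + 7 = 19 ≤ 23, user value 14 + 5 = 19.
H + E: effort 8 + 12 = 20 ≤ 23, user value 2 + 14 = 16.
Best is E and A with total user value 19.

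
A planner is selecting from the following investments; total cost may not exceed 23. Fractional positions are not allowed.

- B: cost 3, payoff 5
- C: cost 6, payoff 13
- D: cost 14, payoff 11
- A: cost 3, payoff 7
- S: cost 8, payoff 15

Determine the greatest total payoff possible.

40

This is a 0-1 knapsack instance.
C + A + S: cost 6 + 3 + 8 = 17 ≤ 23, payoff 13 + 7 + 15 = 35.
B + C + A + S: cost 3 + 6 + 3 + 8 = 20 ≤ 23, payoff 5 + 13 + 7 + 15 = 40.
Best is B, C, A, and S with total payoff 40.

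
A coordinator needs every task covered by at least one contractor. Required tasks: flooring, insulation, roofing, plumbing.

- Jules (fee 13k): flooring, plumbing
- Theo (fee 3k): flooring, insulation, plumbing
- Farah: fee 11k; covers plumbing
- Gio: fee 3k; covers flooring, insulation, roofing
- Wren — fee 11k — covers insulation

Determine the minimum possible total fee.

6

Choose Theo and Gio: together they cover flooring, insulation, roofing, plumbing — every task.
Total fee: 3 + 3 = 6.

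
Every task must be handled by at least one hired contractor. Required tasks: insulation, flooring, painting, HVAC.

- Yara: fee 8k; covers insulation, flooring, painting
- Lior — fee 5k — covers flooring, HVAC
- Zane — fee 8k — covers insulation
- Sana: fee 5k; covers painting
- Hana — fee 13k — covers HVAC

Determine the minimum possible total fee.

13

Choose Yara and Lior: together they cover insulation, flooring, painting, HVAC — every task.
Total fee: 8 + 5 = 13.
No cover costs less than 13.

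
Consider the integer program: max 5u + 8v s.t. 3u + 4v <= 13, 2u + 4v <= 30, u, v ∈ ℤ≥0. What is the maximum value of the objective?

(u,v)=(0,3) is feasible, giving 24.
(u,v)=(1,2) is feasible, giving 21.
(u,v)=(0,2) is feasible, giving 16.
The best lattice point is (0,3), giving 24.

24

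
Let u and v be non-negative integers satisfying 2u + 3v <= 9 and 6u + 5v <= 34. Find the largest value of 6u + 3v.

The continuous relaxation peaks at (4.5, 0) with value 27.00; rounding to a feasible lattice point costs some objective.
(u,v)=(4,0): 2·4+3·0=8≤9, 6·4+5·0=24≤34, objective 24.
(u,v)=(3,1): 2·3+3·1=9≤9, 6·3+5·1=23≤34, objective 21.
(u,v)=(3,0): 2·3+3·0=6≤9, 6·3+5·0=18≤34, objective 18.
The best lattice point is (4,0), giving 24.

24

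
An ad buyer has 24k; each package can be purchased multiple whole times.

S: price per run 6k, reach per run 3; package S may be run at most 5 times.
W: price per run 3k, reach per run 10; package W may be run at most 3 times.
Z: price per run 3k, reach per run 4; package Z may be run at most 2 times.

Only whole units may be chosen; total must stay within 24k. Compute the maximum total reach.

W has the best ratio (10/3); taking only W gives at most 3×10 = 30 (stopped by the supply cap of 3).
Mixing does better — 1×S, 3×W, and 2×Z: price 21 ≤ 24, reach 1·3 + 3·10 + 2·4 = 41.

41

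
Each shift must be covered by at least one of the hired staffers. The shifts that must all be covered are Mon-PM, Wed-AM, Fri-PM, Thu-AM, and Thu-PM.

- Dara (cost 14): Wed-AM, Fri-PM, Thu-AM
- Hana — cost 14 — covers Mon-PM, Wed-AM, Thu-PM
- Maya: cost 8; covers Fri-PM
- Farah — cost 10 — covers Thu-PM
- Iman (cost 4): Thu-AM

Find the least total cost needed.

26

This is a weighted set-cover instance.
Choose Hana, Maya, and Iman: together they cover Mon-PM, Wed-AM, Fri-PM, Thu-AM, Thu-PM — every shift.
Total cost: 14 + 8 + 4 = 26.
No cover costs less than 26.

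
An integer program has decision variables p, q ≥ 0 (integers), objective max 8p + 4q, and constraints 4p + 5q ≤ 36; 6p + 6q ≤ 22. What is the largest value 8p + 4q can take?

24

The continuous relaxation peaks at (3.67, 0) with value 29.33; rounding to a feasible lattice point costs some objective.
(p,q)=(3,0): 4·3+5·0=12≤36, 6·3+6·0=18≤22, objective 24.
(p,q)=(2,1): 4·2+5·1=13≤36, 6·2+6·1=18≤22, objective 20.
(p,q)=(2,0): 4·2+5·0=8≤36, 6·2+6·0=12≤22, objective 16.
Maximum is 24 at (p,q)=(3,0).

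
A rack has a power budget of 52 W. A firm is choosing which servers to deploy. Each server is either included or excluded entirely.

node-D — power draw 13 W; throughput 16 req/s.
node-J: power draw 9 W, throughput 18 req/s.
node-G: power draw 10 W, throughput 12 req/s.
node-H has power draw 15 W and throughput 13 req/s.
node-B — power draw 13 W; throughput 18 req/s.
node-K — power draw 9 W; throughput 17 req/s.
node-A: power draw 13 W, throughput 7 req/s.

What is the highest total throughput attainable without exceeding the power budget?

69

Allowing fractional choices, the relaxed optimum would be about 78.6, but servers are indivisible.
node-J + node-H + node-B + node-K: power draw 9 + 15 + 13 + 9 = 46 ≤ 52, throughput 18 + 13 + 18 + 17 = 66.
node-J + node-G + node-B + node-K: power draw 9 + 10 + 13 + 9 = 41 ≤ 52, throughput 18 + 12 + 18 + 17 = 65.
node-D + node-J + node-B + node-K: power draw 13 + 9 + 13 + 9 = 44 ≤ 52, throughput 16 + 18 + 18 + 17 = 69.
Best is node-D, node-J, node-B, and node-K with total throughput 69.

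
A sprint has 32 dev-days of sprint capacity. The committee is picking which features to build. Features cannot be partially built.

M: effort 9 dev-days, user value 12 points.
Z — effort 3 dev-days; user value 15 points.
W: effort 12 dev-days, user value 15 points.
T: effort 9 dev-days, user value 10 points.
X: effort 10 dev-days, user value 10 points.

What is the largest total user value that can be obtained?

Allowing fractional choices, the relaxed optimum would be about 50.9, but features are indivisible.
Z + W + T: effort 3 + 12 + 9 = 24 ≤ 32, user value 15 + 15 + 10 = 40.
M + Z + T + X: effort 9 + 3 + 9 + 10 = 31 ≤ 32, user value 12 + 15 + 10 + 10 = 47.
M + Z + W: effort 9 + 3 + 12 = 24 ≤ 32, user value 12 + 15 + 15 = 42.
Best is M, Z, T, and X with total user value 47.

47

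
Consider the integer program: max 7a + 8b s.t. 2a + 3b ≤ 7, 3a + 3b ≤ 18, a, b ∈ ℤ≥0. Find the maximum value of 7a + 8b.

22

(a,b)=(2,1): 2·2+3·1=7≤7, 3·2+3·1=9≤18, objective 22.
(a,b)=(3,0): 2·3+3·0=6≤7, 3·3+3·0=9≤18, objective 21.
(a,b)=(1,1): 2·1+3·1=5≤7, 3·1+3·1=6≤18, objective 15.
The best lattice point is (2,1), giving 22.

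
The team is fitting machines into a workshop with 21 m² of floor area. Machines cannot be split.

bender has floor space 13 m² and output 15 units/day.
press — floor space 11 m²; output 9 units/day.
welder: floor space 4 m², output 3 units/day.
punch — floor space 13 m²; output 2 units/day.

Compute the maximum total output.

18

Take bender and welder: floor space 13 + 4 = 17 ≤ 21, output 15 + 3 = 18.
No other feasible combination does better.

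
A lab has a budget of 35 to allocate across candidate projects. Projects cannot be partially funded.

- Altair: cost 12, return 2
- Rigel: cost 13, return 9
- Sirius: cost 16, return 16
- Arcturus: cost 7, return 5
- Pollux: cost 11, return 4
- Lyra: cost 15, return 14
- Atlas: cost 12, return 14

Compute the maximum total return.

Arcturus + Lyra + Atlas: cost 7 + 15 + 12 = 34 ≤ 35, return 5 + 14 + 14 = 33.
Sirius + Arcturus + Atlas: cost 16 + 7 + 12 = 35 ≤ 35, return 16 + 5 + 14 = 35.
Best is Sirius, Arcturus, and Atlas with total return 35.

35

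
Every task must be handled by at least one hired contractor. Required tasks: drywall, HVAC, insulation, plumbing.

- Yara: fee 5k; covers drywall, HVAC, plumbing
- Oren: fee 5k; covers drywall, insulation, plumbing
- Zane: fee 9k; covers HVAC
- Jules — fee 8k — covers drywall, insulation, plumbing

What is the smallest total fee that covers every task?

This is a weighted set-cover instance.
Choose Yara and Oren: together they cover drywall, HVAC, insulation, plumbing — every task.
Total fee: 5 + 5 = 10.
No cover costs less than 10.

10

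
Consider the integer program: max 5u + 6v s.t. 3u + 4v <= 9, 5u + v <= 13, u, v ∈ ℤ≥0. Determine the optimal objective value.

12

(u,v)=(0,2): 3·0+4·2=8≤9, 5·0+1·2=2≤13, objective 12.
(u,v)=(1,1): 3·1+4·1=7≤9, 5·1+1·1=6≤13, objective 11.
No feasible integer point exceeds 12.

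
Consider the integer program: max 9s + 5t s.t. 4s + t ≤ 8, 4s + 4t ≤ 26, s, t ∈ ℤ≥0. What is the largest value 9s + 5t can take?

30

(s,t)=(0,6): 4·0+1·6=6≤8, 4·0+4·6=24≤26, objective 30.
(s,t)=(0,5): 4·0+1·5=5≤8, 4·0+4·5=20≤26, objective 25.
No feasible integer point exceeds 30.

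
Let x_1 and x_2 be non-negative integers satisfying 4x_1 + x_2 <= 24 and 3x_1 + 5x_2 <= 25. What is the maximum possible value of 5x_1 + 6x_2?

37

Relaxing integrality, the LP optimum is 37.82 at (x_1,x_2) = (5.59, 1.65), which is not an integer point.
(x_1,x_2)=(5,2): 4·5+1·2=22≤24, 3·5+5·2=25≤25, objective 37.
(x_1,x_2)=(4,2): 4·4+1·2=18≤24, 3·4+5·2=22≤25, objective 32.
(x_1,x_2)=(5,1): 4·5+1·1=21≤24, 3·5+5·1=20≤25, objective 31.
(x_1,x_2)=(6,0): 4·6+1·0=24≤24, 3·6+5·0=18≤25, objective 30.
The best lattice point is (5,2), giving 37.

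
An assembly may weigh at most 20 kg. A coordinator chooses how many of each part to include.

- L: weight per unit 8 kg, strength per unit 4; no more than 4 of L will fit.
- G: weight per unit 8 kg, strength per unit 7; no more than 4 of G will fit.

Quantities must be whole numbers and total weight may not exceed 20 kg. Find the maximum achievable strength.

G has the best ratio (7/8); taking only G gives at most 2×7 = 14 (stopped by the weight limit).
Optimal: 2×G: weight 16 ≤ 20, strength 2·7 = 14.

14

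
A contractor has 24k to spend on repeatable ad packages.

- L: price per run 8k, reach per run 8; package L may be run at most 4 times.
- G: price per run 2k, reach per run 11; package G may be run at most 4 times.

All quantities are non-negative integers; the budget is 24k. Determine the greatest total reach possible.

This is a bounded integer knapsack.
1×L and 4×G: price 16 ≤ 24, reach 1·8 + 4·11 = 52.
2×L and 4×G: price 24 ≤ 24, reach 2·8 + 4·11 = 60.
Best is 60.

60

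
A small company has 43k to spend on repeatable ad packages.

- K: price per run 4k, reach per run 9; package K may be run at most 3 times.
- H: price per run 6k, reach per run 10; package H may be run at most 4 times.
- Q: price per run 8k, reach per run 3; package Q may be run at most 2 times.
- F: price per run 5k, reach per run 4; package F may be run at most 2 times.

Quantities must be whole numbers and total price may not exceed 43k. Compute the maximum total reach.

3×K, 4×H, and 1×F: price 41 ≤ 43, reach 3·9 + 4·10 + 1·4 = 71.
3×K and 4×H: price 36 ≤ 43, reach 3·9 + 4·10 = 67.
Best is 71.

71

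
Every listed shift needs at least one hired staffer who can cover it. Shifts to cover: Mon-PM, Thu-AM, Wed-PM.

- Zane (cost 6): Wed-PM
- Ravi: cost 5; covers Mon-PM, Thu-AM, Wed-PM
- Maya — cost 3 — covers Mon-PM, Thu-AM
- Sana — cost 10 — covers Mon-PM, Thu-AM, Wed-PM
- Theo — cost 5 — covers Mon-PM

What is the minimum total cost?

5

The greedy cost-per-new-shift heuristic would pick Maya and Ravi for 8, but a cheaper cover exists.
Ravi alone covers Mon-PM, Thu-AM, Wed-PM — every shift.
Total cost: 5.
No cover costs less than 5.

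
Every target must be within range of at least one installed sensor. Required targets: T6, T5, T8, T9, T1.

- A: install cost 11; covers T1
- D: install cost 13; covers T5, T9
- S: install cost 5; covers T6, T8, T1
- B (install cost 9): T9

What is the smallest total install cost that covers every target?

18

This is a weighted set-cover instance.
Choose D and S: together they cover T6, T5, T8, T9, T1 — every target.
Total install cost: 13 + 5 = 18.
No cover costs less than 18.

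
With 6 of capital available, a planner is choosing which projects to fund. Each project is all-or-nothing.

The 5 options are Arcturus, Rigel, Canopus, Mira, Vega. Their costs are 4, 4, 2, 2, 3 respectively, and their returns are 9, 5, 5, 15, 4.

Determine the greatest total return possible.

Treat it as a binary knapsack problem.
Allowing fractional choices, the relaxed optimum would be about 24.5, but projects are indivisible.
Arcturus + Mira: cost 4 + 2 = 6 ≤ 6, return 9 + 15 = 24.
Canopus + Mira: cost 2 + 2 = 4 ≤ 6, return 5 + 15 = 20.
Rigel + Mira: cost 4 + 2 = 6 ≤ 6, return 5 + 15 = 20.
Best is Arcturus and Mira with total return 24.

24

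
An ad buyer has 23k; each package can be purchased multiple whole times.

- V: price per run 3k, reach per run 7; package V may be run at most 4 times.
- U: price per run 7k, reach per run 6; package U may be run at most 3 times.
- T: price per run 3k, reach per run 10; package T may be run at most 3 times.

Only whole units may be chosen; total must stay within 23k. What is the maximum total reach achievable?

58

T has the best ratio (10/3); taking only T gives at most 3×10 = 30 (stopped by the supply cap of 3).
Mixing does better — 4×V and 3×T: price 21 ≤ 23, reach 4·7 + 3·10 = 58.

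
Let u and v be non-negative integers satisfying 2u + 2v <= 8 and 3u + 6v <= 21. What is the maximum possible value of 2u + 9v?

(u,v)=(1,3): 2·1+2·3=8≤8, 3·1+6·3=21≤21, objective 29.
(u,v)=(0,3): 2·0+2·3=6≤8, 3·0+6·3=18≤21, objective 27.
The best lattice point is (1,3), giving 29.

29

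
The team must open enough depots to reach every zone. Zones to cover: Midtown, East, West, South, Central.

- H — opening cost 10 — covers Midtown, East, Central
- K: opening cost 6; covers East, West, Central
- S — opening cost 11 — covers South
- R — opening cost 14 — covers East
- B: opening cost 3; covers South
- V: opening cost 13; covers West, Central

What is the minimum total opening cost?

19

Choose H, K, and B: together they cover Midtown, East, West, South, Central — every zone.
Total opening cost: 10 + 6 + 3 = 19.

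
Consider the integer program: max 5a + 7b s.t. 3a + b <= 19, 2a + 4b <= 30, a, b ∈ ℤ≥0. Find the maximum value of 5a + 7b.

Relaxing integrality, the LP optimum is 59.40 at (a,b) = (4.6, 5.2), which is not an integer point.
(a,b)=(3,6): 3·3+1·6=15≤19, 2·3+4·6=30≤30, objective 57.
(a,b)=(4,5): 3·4+1·5=17≤19, 2·4+4·5=28≤30, objective 55.
The best lattice point is (3,6), giving 57.

57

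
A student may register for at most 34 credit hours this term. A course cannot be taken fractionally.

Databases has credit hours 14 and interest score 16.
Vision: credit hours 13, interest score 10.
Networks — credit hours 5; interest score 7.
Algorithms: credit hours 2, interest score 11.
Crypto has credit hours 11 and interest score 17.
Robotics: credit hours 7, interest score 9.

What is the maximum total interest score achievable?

Treat it as a binary knapsack problem.
Allowing fractional choices, the relaxed optimum would be about 54.3, but courses are indivisible.
Vision + Algorithms + Crypto + Robotics: credit hours 13 + 2 + 11 + 7 = 33 ≤ 34, interest score 10 + 11 + 17 + 9 = 47.
Databases + Networks + Algorithms + Crypto: credit hours 14 + 5 + 2 + 11 = 32 ≤ 34, interest score 16 + 7 + 11 + 17 = 51.
Databases + Algorithms + Crypto + Robotics: credit hours 14 + 2 + 11 + 7 = 34 ≤ 34, interest score 16 + 11 + 17 + 9 = 53.
Best is Databases, Algorithms, Crypto, and Robotics with total interest score 53.

53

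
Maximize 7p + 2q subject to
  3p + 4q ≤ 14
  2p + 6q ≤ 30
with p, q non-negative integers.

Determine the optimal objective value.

(p,q)=(4,0) is feasible, giving 28.
(p,q)=(3,1) is feasible, giving 23.
No feasible integer point exceeds 28.

28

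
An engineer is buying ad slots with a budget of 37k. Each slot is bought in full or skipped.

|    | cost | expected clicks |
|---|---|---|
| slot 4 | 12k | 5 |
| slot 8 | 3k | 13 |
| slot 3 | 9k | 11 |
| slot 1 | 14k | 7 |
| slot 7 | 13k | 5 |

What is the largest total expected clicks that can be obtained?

slot 4 + slot 8 + slot 3 + slot 7: cost 12 + 3 + 9 + 13 = 37 ≤ 37, expected clicks 5 + 13 + 11 + 5 = 34.
slot 8 + slot 3 + slot 1: cost 3 + 9 + 14 = 26 ≤ 37, expected clicks 13 + 11 + 7 = 31.
Best is slot 4, slot 8, slot 3, and slot 7 with total expected clicks 34.

34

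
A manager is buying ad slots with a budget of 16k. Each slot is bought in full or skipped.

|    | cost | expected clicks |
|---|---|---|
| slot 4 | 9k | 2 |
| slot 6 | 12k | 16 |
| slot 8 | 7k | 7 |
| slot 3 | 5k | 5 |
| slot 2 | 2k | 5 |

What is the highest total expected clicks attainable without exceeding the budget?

Treat it as a binary knapsack problem.
Allowing fractional choices, the relaxed optimum would be about 23.0, but ad slots are indivisible.
slot 6 + slot 2: cost 12 + 2 = 14 ≤ 16, expected clicks 16 + 5 = 21.
slot 8 + slot 3 + slot 2: cost 7 + 5 + 2 = 14 ≤ 16, expected clicks 7 + 5 + 5 = 17.
Best is slot 6 and slot 2 with total expected clicks 21.

21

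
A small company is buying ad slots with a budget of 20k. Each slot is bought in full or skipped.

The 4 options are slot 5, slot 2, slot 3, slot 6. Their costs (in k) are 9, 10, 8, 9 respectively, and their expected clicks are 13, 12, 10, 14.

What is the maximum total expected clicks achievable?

slot 5 + slot 6: cost 9 + 9 = 18 ≤ 20, expected clicks 13 + 14 = 27.
slot 5 + slot 2: cost 9 + 10 = 19 ≤ 20, expected clicks 13 + 12 = 25.
slot 2 + slot 6: cost 10 + 9 = 19 ≤ 20, expected clicks 12 + 14 = 26.
Best is slot 5 and slot 6 with total expected clicks 27.

27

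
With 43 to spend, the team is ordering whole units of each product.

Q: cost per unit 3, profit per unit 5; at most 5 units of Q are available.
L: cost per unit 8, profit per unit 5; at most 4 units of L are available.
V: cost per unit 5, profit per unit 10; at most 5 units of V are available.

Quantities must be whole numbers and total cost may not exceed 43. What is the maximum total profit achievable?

75

Take 5×Q and 5×V: cost 40 ≤ 43, profit 5·5 + 5·10 = 75.
V has the best ratio (10/5) and is taken to its limit of 5; remaining capacity is filled optimally with the others.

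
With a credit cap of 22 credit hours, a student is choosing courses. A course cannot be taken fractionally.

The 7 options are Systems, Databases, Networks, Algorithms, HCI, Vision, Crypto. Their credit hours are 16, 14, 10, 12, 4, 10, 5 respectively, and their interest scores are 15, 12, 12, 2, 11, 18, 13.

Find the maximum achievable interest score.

42

Networks + HCI + Crypto: credit hours 10 + 4 + 5 = 19 ≤ 22, interest score 12 + 11 + 13 = 36.
HCI + Vision + Crypto: credit hours 4 + 10 + 5 = 19 ≤ 22, interest score 11 + 18 + 13 = 42.
Best is HCI, Vision, and Crypto with total interest score 42.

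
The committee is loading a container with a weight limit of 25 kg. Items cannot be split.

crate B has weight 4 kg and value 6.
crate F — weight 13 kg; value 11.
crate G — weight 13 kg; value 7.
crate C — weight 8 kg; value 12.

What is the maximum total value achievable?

This is an integer program with binary decision variables.
Take crate B, crate F, and crate C: weight 4 + 13 + 8 = 25 ≤ 25, value 6 + 11 + 12 = 29.
No other feasible combination does better.

29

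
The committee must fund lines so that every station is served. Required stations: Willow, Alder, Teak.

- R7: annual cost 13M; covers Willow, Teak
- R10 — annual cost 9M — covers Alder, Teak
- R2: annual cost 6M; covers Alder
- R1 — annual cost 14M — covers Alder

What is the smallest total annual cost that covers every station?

The greedy cost-per-new-station heuristic would pick R10 and R7 for 22, but a cheaper cover exists.
Choose R7 and R2: together they cover Willow, Alder, Teak — every station.
Total annual cost: 13 + 6 = 19.
No cover costs less than 19.

19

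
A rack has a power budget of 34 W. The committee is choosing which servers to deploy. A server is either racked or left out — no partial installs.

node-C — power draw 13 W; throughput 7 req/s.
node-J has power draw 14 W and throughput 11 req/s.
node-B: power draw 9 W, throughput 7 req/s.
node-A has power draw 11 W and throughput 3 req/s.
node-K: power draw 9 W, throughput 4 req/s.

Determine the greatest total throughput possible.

Allowing fractional choices, the relaxed optimum would be about 23.9, but servers are indivisible.
node-J + node-B + node-K: power draw 14 + 9 + 9 = 32 ≤ 34, throughput 11 + 7 + 4 = 22.
node-J + node-B + node-A: power draw 14 + 9 + 11 = 34 ≤ 34, throughput 11 + 7 + 3 = 21.
node-J + node-B: power draw 14 + 9 = 23 ≤ 34, throughput 11 + 7 = 18.
Best is node-J, node-B, and node-K with total throughput 22.

22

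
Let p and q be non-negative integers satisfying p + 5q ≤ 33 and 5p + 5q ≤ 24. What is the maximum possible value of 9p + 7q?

The continuous relaxation peaks at (4.8, 0) with value 43.20; rounding to a feasible lattice point costs some objective.
(p,q)=(4,0): 1·4+5·0=4≤33, 5·4+5·0=20≤24, objective 36.
(p,q)=(3,1): 1·3+5·1=8≤33, 5·3+5·1=20≤24, objective 34.
(p,q)=(3,0): 1·3+5·0=3≤33, 5·3+5·0=15≤24, objective 27.
No feasible integer point exceeds 36.

36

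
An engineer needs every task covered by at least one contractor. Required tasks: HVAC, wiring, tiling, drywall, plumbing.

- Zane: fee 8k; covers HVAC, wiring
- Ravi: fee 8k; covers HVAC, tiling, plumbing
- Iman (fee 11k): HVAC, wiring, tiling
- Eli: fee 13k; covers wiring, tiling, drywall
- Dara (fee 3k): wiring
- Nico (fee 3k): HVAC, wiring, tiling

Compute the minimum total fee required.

21

This is an integer covering problem.
Choose Ravi and Eli: together they cover HVAC, wiring, tiling, drywall, plumbing — every task.
Total fee: 8 + 13 = 21.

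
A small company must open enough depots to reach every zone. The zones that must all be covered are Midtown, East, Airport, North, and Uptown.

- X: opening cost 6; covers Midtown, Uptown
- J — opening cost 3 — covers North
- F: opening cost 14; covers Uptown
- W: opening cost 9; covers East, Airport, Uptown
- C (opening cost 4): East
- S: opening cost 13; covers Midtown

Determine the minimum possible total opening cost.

This is a weighted set-cover instance.
Choose X, J, and W: together they cover Midtown, East, Airport, North, Uptown — every zone.
Total opening cost: 6 + 3 + 9 = 18.

18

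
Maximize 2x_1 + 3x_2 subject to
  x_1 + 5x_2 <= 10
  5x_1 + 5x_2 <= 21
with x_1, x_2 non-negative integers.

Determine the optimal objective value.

(x_1,x_2)=(3,1) is feasible, giving 9.
(x_1,x_2)=(4,0) is feasible, giving 8.
(x_1,x_2)=(2,1) is feasible, giving 7.
Maximum is 9 at (x_1,x_2)=(3,1).

9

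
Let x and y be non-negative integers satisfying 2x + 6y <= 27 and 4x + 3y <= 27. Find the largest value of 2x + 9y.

(x,y)=(1,4): 2·1+6·4=26≤27, 4·1+3·4=16≤27, objective 38.
(x,y)=(0,4): 2·0+6·4=24≤27, 4·0+3·4=12≤27, objective 36.
(x,y)=(2,3): 2·2+6·3=22≤27, 4·2+3·3=17≤27, objective 31.
The best lattice point is (1,4), giving 38.

38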